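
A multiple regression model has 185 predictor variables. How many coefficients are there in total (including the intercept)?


Total coefficients = number of predictors + 1 (for the intercept).
= 185 + 1 = 186.

186


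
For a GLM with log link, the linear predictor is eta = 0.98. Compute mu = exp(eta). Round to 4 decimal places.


Apply the inverse link:
mu = e^0.98 = 2.6645.

2.6645


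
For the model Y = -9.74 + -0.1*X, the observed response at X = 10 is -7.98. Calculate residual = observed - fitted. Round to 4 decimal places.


Predicted = -9.74 + -0.1 * 10 = -10.7400.
Residual = -7.98 - -10.7400 = 2.7600.

2.7600


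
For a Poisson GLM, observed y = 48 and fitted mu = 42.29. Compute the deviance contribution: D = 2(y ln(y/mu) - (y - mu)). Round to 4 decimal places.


First: ln(48/42.29) = 0.126650.
Then: 48 * 0.126650 = 6.079200.
y - mu = 48 - 42.29 = 5.71.
D = 2(6.079200 - 5.71) = 0.738400, which rounds to 0.7384.

0.7384


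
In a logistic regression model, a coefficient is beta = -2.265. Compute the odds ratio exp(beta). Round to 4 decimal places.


Odds ratio = exp(beta) = exp(-2.265).
= 0.1038.

0.1038


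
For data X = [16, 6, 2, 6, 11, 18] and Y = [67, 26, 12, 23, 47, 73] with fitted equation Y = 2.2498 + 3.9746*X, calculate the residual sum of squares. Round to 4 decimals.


For each point, residual = actual - predicted.
Residuals: [1.1566, -0.0974, 1.8010, -3.0974, 1.0296, -0.7926].
Sum of squared residuals = 15.8730.

15.8730


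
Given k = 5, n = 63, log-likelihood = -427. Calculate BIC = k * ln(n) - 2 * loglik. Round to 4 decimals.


ln(63) = 4.143135.
k * ln(n) = 5 * 4.143135 = 20.715675.
-2L = 854.
BIC = 20.715675 + 854 = 874.715675, which rounds to 874.7157.

874.7157


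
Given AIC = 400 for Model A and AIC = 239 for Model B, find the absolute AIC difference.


Compute |400 - 239| = 161.
Model B has the smaller AIC.

161


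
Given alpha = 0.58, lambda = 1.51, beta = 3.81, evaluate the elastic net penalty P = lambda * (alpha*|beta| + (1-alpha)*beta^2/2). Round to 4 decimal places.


Compute:
L1 = 0.58 * 3.81 = 2.2098.
L2 = 0.42 * 3.81^2 / 2 = 3.0484.
Penalty = 1.51 * (2.2098 + 3.0484) = 7.9399.

7.9399


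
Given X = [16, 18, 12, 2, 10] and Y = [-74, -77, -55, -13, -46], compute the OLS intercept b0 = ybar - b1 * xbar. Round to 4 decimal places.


First find the slope: b1 = -4.1366.
Means: xbar = 11.6000, ybar = -53.0000.
b0 = ybar - b1 * xbar = -53.0000 - -4.1366 * 11.6000 = -5.0155.

-5.0155


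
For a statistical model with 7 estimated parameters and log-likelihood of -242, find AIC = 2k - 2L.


Compute:
2k = 2*7 = 14.
-2*loglik = -2*(-242) = 484.
AIC = 14 + 484 = 498.

498


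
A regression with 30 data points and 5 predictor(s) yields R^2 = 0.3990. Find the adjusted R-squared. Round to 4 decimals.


Plug in: Adj R^2 = 1 - (1 - 0.3990) * 29/24.
= 1 - 0.6010 * 29/24
= 1 - 17.4290 / 24
= 1 - 0.7262 = 0.2738.

0.2738


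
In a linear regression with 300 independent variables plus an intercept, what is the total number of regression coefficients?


Each predictor gets one coefficient, plus one intercept.
Total parameters = 300 + 1 = 301.

301


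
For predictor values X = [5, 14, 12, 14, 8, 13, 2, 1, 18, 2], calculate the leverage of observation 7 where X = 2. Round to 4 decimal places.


Compute xbar = 8.9000 with n = 10 observations.
SXX = 334.9000.
Leverage = 1/10 + (2 - 8.9000)^2/334.9000 = 0.2422.

0.2422


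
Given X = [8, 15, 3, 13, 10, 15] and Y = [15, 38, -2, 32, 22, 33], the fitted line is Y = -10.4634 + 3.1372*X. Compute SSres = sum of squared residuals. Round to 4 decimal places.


For each point, residual = actual - predicted.
Residuals: [0.3658, 1.4054, -0.9482, 1.6798, 1.0914, -3.5946].
Sum of squared residuals = 19.9421.

19.9421


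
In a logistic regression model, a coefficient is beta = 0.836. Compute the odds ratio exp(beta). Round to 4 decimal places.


Odds ratio = exp(beta) = exp(0.836).
= 2.3071.

2.3071


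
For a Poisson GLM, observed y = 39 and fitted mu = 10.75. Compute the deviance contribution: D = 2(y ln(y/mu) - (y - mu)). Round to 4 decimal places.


Compute y*ln(y/mu) = 39*ln(39/10.75) = 39*1.288656 = 50.257584.
y - mu = 28.25.
D = 2*(50.257584 - (28.25)) = 44.015168, which rounds to 44.0152.

44.0152


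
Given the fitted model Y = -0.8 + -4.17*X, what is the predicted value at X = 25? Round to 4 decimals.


Predicted value:
Y = -0.8 + (-4.17)(25) = -0.8 + -104.2500 = -105.0500.

-105.0500


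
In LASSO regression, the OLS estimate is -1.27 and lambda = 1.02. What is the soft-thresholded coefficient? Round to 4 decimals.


|beta_OLS| = 1.27.
lambda = 1.02.
Since |beta| > lambda, coefficient = sign(beta)*(|beta| - lambda) = -0.2500.
Result = -0.2500.

-0.2500


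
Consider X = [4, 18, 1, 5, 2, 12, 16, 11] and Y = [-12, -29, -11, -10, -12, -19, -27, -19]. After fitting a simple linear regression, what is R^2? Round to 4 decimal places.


Fit the OLS line: b0 = -7.8973, b1 = -1.0989.
SSres = 28.6084.
SStot = 385.8750.
R^2 = 1 - 28.6084/385.8750 = 0.9259.

0.9259


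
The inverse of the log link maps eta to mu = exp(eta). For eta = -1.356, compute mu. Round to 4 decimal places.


mu = exp(eta) = exp(-1.356).
= 0.2577.

0.2577


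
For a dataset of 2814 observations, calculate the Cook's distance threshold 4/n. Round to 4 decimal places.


Using the rule of thumb:
Threshold = 4 / 2814 = 0.0014.

0.0014


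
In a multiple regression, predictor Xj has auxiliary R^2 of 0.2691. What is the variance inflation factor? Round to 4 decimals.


Denominator: 1 - 0.2691 = 0.7309.
VIF = 1 / 0.7309 = 1.3682.

1.3682


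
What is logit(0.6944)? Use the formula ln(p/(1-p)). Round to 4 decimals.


The odds are p/(1-p) = 0.6944 / 0.3056 = 2.2723.
logit(p) = ln(2.2723) = 0.8208.

0.8208


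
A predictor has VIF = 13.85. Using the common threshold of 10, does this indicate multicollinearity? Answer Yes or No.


Compare VIF = 13.85 to the threshold of 10.
13.85 >= 10, so the answer is Yes.

Yes


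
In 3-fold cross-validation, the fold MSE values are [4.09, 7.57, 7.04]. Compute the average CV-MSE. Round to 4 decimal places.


Total MSE across folds = 18.7000.
CV-MSE = 18.7000/3 = 6.2333.

6.2333


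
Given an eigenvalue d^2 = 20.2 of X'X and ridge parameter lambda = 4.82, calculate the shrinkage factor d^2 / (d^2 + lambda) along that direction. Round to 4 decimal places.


Compute the denominator: 20.2 + 4.82 = 25.0200.
Shrinkage factor = 20.2 / 25.0200 = 0.8074.

0.8074


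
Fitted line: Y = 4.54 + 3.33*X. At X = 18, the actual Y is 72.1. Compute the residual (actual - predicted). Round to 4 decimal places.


Predicted = 4.54 + 3.33 * 18 = 64.4800.
Residual = 72.1 - 64.4800 = 7.6200.

7.6200


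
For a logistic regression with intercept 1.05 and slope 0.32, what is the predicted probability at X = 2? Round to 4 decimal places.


Compute z = 1.05 + (0.32)(2) = 1.6900.
exp(-z) = 0.1845.
P = 1/(1 + 0.1845) = 0.8442.

0.8442


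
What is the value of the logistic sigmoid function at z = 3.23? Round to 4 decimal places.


First, exp(-3.2300) = 0.0396.
Then sigma(z) = 1/(1 + 0.0396) = 0.9619.

0.9619


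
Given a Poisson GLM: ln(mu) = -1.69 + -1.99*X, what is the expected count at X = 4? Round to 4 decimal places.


eta = -1.69 + -1.99 * 4 = -9.6500.
mu = exp(-9.6500) = 0.0001.

0.0001


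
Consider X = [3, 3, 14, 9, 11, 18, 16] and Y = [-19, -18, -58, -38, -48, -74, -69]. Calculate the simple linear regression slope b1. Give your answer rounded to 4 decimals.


The sample means are xbar = 10.5714 and ybar = -46.2857.
Compute S_xx = 213.7143 and S_xy = -803.8571.
Slope b1 = S_xy / S_xx = -803.8571 / 213.7143 = -3.7614.

-3.7614


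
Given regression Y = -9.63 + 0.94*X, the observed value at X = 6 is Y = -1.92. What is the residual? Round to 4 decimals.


Predicted = -9.63 + 0.94 * 6 = -3.9900.
Residual = -1.92 - -3.9900 = 2.0700.

2.0700


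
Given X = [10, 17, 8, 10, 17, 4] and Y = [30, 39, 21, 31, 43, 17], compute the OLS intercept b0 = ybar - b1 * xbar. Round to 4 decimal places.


Compute b1 = 1.8864 from the OLS formula.
With xbar = 11.0000 and ybar = 30.1667, the intercept is:
b0 = 30.1667 - 1.8864 * 11.0000 = 9.4167.

9.4167


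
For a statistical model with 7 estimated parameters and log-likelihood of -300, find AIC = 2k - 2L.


AIC = 2k - 2*loglik = 2(7) - 2(-300).
= 14 + 600 = 614.

614


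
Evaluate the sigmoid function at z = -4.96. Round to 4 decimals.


First, exp(4.9600) = 142.5938.
Then sigma(z) = 1/(1 + 142.5938) = 0.0070.

0.0070


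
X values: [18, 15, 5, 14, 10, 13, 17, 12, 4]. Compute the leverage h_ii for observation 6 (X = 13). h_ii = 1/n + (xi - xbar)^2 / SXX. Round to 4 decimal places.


Mean of X: xbar = 12.0000.
SXX = 192.0000.
For X = 13: h = 1/9 + (13 - 12.0000)^2/192.0000 = 0.1163.

0.1163


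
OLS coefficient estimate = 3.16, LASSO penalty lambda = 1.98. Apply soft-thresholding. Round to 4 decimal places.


Absolute value: |3.16| = 3.16.
Compare to lambda = 1.98.
Since |beta| > lambda, coefficient = sign(beta)*(|beta| - lambda) = 1.1800.

1.1800


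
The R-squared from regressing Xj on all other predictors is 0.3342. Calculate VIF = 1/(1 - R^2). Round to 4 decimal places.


VIF = 1 / (1 - 0.3342).
= 1 / 0.6658 = 1.5020.

1.5020


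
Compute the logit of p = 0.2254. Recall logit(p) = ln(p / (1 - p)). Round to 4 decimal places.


Compute the odds: 0.2254/0.7746 = 0.2910.
Take the natural log: ln(0.2910) = -1.2345.

-1.2345


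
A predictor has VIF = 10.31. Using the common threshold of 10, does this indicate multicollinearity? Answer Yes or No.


The threshold is 10.
VIF = 10.31 is >= 10.
Multicollinearity indication: Yes.

Yes


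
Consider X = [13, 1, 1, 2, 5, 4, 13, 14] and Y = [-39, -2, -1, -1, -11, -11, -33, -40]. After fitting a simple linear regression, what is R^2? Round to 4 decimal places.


After computing the OLS fit (b0=2.5133, b1=-2.9831):
SSres = 31.8097, SStot = 2077.5000.
R^2 = 1 - 31.8097/2077.5000 = 0.9847.

0.9847


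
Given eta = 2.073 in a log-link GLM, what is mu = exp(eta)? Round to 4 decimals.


Apply the inverse link:
mu = e^2.073 = 7.9486.

7.9486


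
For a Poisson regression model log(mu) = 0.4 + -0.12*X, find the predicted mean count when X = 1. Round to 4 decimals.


Linear predictor: eta = 0.4 + (-0.12)(1) = 0.2800.
Expected count: mu = exp(0.2800) = 1.3231.

1.3231


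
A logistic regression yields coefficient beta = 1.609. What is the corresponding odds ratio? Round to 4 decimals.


exp(1.609) = 4.9978.
So the odds ratio is 4.9978.

4.9978


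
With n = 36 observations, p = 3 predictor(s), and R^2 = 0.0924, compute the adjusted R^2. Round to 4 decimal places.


Using the formula:
(1 - 0.0924) = 0.9076.
Multiply by 35/32: 0.9076 * 35 = 31.7660, then 31.7660 / 32 = 0.9927.
Adj R^2 = 1 - 0.9927 = 0.0073.

0.0073


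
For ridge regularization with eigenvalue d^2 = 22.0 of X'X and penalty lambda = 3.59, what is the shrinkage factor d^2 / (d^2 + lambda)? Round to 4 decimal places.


Denominator = d^2 + lambda = 22.0 + 3.59 = 25.5900.
Shrinkage = 22.0 / 25.5900 = 0.8597.

0.8597


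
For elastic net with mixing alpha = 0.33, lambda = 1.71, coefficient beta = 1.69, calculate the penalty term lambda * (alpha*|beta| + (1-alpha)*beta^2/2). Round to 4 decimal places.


Compute:
L1 = 0.33 * 1.69 = 0.5577.
L2 = 0.67 * 1.69^2 / 2 = 0.9568.
Penalty = 1.71 * (0.5577 + 0.9568) = 2.5898.

2.5898


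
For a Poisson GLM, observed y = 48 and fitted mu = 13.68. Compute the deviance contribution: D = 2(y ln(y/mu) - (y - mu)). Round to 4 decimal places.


First: ln(48/13.68) = 1.255266.
Then: 48 * 1.255266 = 60.252768.
y - mu = 48 - 13.68 = 34.32.
D = 2(60.252768 - 34.32) = 51.865536, which rounds to 51.8655.

51.8655


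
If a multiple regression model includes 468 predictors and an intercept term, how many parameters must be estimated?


Including the intercept, the model has 468 predictor coefficients + 1 intercept.
Total = 469.

469


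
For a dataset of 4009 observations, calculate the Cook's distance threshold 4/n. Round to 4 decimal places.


The threshold is 4/n.
4/4009 = 0.0010.

0.0010


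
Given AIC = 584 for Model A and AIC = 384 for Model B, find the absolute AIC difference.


Compute |584 - 384| = 200.
Model B has the smaller AIC.

200


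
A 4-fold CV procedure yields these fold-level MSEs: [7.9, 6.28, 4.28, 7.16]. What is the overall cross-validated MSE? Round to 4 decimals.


Add all fold MSEs: 25.6200.
Divide by k = 4: 25.6200/4 = 6.4050.

6.4050


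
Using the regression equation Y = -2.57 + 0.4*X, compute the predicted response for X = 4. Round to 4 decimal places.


Plug X = 4 into Y = -2.57 + 0.4*X:
Y = -2.57 + 1.6000 = -0.9700.

-0.9700


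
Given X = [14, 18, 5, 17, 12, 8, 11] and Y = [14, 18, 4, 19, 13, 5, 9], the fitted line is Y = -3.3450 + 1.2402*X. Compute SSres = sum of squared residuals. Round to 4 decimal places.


Predicted values from Y = -3.3450 + 1.2402*X.
Residuals: [-0.0178, -0.9786, 1.1440, 1.2616, 1.4626, -1.5766, -1.2972].
SSres = 10.1659.

10.1659


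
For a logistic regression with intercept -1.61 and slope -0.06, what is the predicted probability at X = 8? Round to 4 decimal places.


Linear predictor: z = -1.61 + -0.06 * 8 = -2.0900.
P = 1/(1 + exp(2.0900)) = 1/(1 + 8.0849) = 0.1101.

0.1101


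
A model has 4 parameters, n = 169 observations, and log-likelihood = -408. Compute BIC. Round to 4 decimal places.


ln(169) = 5.129899.
k * ln(n) = 4 * 5.129899 = 20.519596.
-2L = 816.
BIC = 20.519596 + 816 = 836.519596, which rounds to 836.5196.

836.5196


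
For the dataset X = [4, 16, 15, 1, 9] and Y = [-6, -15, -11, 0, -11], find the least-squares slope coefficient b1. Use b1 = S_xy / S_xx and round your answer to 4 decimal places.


Calculate xbar = 9.0000, ybar = -8.6000.
S_xx = 174.0000, S_xy = -141.0000.
Using b1 = S_xy / S_xx = -141.0000 / 174.0000, we get b1 = -0.8103.

-0.8103


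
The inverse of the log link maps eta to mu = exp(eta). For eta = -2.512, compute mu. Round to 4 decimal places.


mu = exp(eta) = exp(-2.512).
= 0.0811.

0.0811


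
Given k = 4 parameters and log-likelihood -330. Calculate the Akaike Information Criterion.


Compute:
2k = 2*4 = 8.
-2*loglik = -2*(-330) = 660.
AIC = 8 + 660 = 668.

668


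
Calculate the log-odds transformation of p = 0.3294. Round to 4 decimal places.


Compute the odds: 0.3294/0.6706 = 0.4912.
Take the natural log: ln(0.4912) = -0.7109.

-0.7109


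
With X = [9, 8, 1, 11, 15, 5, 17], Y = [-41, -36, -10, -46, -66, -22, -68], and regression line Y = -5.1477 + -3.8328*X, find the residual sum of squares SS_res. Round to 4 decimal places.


Compute predicted values, then residuals = yi - yhat_i.
Residuals: [-1.3571, -0.1899, -1.0195, 1.3085, -3.3603, 2.3117, 2.3053].
SSres = sum(residual^2) = 26.5793.

26.5793


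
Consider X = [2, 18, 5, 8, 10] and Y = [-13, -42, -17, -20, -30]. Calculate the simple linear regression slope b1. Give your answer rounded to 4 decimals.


First compute the means: xbar = 8.6000, ybar = -24.4000.
Then S_xx = sum((xi - xbar)^2) = 147.2000.
S_xy = sum((xi - xbar)(yi - ybar)) = -277.8000.
b1 = S_xy / S_xx = -277.8000 / 147.2000 = -1.8872.

-1.8872


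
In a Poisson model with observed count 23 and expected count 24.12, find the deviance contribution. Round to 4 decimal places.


Compute y*ln(y/mu) = 23*ln(23/24.12) = 23*-0.047547 = -1.093581.
y - mu = -1.12.
D = 2*(-1.093581 - (-1.12)) = 0.052838, which rounds to 0.0528.

0.0528


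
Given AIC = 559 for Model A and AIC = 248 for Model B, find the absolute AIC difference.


Compute |559 - 248| = 311.
Model B has the smaller AIC.

311


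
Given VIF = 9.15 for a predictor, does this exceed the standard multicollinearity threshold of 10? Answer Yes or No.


Check: VIF = 9.15 vs threshold = 10.
Since 9.15 < 10, the answer is No.

No


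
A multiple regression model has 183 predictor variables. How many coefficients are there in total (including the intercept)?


Including the intercept, the model has 183 predictor coefficients + 1 intercept.
Total = 184.

184


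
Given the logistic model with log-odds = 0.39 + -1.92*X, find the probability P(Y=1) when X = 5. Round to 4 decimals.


z = 0.39 + -1.92 * 5 = -9.2100.
Sigmoid: P = 1 / (1 + exp(9.2100)) = 0.0001.

0.0001


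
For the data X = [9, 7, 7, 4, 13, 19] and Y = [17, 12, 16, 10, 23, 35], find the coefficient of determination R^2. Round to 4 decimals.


Fit the OLS line: b0 = 2.4143, b1 = 1.6697.
SSres = 11.0357.
SStot = 414.8333.
R^2 = 1 - 11.0357/414.8333 = 0.9734.

0.9734


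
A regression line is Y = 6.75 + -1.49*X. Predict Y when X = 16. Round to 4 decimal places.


Substitute X = 16 into the equation:
Y = 6.75 + -1.49 * 16 = 6.75 + -23.8400 = -17.0900.

-17.0900


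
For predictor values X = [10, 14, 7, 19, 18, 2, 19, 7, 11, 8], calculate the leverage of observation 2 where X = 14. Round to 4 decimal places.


Mean of X: xbar = 11.5000.
SXX = 306.5000.
For X = 14: h = 1/10 + (14 - 11.5000)^2/306.5000 = 0.1204.

0.1204


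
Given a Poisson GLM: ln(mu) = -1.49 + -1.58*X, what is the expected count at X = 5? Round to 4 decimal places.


Linear predictor: eta = -1.49 + (-1.58)(5) = -9.3900.
Expected count: mu = exp(-9.3900) = 0.0001.

0.0001


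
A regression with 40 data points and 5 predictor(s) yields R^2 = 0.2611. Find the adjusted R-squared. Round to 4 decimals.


Adjusted R^2 = 1 - (1 - R^2) * (n-1)/(n-p-1).
(1 - R^2) = 0.7389.
(n-1)/(n-p-1) = 39/34.
(1 - R^2) * (n-1) = 0.7389 * 39 = 28.8171.
Divide by (n-p-1): 28.8171 / 34 = 0.8476.
Adj R^2 = 1 - 0.8476 = 0.1524.

0.1524


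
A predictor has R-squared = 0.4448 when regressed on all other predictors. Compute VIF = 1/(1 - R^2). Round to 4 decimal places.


VIF = 1 / (1 - 0.4448).
= 1 / 0.5552 = 1.8012.

1.8012


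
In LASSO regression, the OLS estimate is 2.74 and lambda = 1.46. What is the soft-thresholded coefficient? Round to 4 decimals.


Absolute value: |2.74| = 2.74.
Compare to lambda = 1.46.
Since |beta| > lambda, coefficient = sign(beta)*(|beta| - lambda) = 1.2800.

1.2800


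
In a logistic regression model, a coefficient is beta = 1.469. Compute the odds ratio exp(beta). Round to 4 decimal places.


The odds ratio is computed as:
OR = e^(1.469) = 4.3449.

4.3449


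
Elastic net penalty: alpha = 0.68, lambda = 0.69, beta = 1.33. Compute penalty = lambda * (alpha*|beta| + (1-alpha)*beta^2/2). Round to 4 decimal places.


Compute:
L1 = 0.68 * 1.33 = 0.9044.
L2 = 0.32 * 1.33^2 / 2 = 0.2830.
Penalty = 0.69 * (0.9044 + 0.2830) = 0.8193.

0.8193


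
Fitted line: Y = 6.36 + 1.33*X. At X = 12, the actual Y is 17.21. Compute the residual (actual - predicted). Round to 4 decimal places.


Predicted = 6.36 + 1.33 * 12 = 22.3200.
Residual = 17.21 - 22.3200 = -5.1100.

-5.1100


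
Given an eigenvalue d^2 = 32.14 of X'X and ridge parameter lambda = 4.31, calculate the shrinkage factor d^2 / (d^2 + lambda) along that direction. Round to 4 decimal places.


Denominator = d^2 + lambda = 32.14 + 4.31 = 36.4500.
Shrinkage = 32.14 / 36.4500 = 0.8818.

0.8818


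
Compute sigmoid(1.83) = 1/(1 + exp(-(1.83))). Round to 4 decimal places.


exp(-1.8300) = 0.1604.
1 + exp(-z) = 1.1604.
sigmoid = 1/1.1604 = 0.8618.

0.8618


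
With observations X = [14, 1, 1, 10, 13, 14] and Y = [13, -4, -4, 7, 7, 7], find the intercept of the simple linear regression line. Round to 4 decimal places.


First find the slope: b1 = 1.0436.
Means: xbar = 8.8333, ybar = 4.3333.
b0 = ybar - b1 * xbar = 4.3333 - 1.0436 * 8.8333 = -4.8854.

-4.8854


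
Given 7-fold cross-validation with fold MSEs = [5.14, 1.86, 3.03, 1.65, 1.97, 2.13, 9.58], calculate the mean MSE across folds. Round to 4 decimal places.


Add all fold MSEs: 25.3600.
Divide by k = 7: 25.3600/7 = 3.6229.

3.6229


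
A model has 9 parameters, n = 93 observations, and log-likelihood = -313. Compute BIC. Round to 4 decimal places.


k * ln(n) = 9 * ln(93) = 9 * 4.532599 = 40.793391.
-2 * loglik = -2 * (-313) = 626.
BIC = 40.793391 + 626 = 666.793391, which rounds to 666.7934.

666.7934


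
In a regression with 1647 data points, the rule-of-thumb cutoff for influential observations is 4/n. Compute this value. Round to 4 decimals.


Using the rule of thumb:
Threshold = 4 / 1647 = 0.0024.

0.0024


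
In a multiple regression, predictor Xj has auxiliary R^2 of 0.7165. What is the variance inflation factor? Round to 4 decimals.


VIF = 1 / (1 - 0.7165).
= 1 / 0.2835 = 3.5273.

3.5273


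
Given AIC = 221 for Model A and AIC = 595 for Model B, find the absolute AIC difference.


|AIC_A - AIC_B| = |221 - 595| = 374.
Model A is preferred (lower AIC).

374


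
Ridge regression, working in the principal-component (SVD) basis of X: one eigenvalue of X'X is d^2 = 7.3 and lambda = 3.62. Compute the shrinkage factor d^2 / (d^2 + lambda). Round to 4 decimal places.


Compute the denominator: 7.3 + 3.62 = 10.9200.
Shrinkage factor = 7.3 / 10.9200 = 0.6685.

0.6685


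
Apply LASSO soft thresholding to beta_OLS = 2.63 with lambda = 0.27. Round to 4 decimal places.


Absolute value: |2.63| = 2.63.
Compare to lambda = 0.27.
Since |beta| > lambda, coefficient = sign(beta)*(|beta| - lambda) = 2.3600.

2.3600


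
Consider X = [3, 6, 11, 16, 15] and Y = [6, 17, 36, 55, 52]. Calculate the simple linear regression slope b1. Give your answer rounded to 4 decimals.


Calculate xbar = 10.2000, ybar = 33.2000.
S_xx = 126.8000, S_xy = 482.8000.
Using b1 = S_xy / S_xx = 482.8000 / 126.8000, we get b1 = 3.8076.

3.8076


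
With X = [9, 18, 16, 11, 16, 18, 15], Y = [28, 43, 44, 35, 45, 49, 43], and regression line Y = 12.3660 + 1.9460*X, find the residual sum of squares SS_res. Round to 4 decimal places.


Predicted values from Y = 12.3660 + 1.9460*X.
Residuals: [-1.8800, -4.3940, 0.4980, 1.2280, 1.4980, 1.6060, 1.4440].
SSres = 31.5060.

31.5060


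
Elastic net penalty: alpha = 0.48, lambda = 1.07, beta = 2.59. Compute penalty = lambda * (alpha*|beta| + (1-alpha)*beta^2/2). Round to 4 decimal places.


L1 component = 0.48 * |2.59| = 1.2432.
L2 component = 0.52 * 2.59^2 / 2 = 1.7441.
Penalty = 1.07 * (1.2432 + 1.7441) = 1.07 * 2.9873 = 3.1964.

3.1964


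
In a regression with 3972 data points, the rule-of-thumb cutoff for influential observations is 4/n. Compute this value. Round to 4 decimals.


The threshold is 4/n.
4/3972 = 0.0010.

0.0010


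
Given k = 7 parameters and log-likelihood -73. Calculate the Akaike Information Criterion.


AIC = 2*7 - 2*(-73).
= 14 + 146 = 160.

160


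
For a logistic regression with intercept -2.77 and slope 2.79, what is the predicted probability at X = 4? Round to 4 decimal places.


z = -2.77 + 2.79 * 4 = 8.3900.
Sigmoid: P = 1 / (1 + exp(-8.3900)) = 0.9998.

0.9998


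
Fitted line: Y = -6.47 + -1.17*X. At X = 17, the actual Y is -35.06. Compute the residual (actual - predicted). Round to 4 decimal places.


Predicted = -6.47 + -1.17 * 17 = -26.3600.
Residual = -35.06 - -26.3600 = -8.7000.

-8.7000


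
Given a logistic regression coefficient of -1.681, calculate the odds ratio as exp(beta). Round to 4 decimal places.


Odds ratio = exp(beta) = exp(-1.681).
= 0.1862.

0.1862


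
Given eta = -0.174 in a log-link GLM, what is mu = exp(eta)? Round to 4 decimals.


The inverse log link gives:
mu = exp(-0.174) = 0.8403.

0.8403


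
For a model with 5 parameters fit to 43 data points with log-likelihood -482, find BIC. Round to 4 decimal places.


k * ln(n) = 5 * ln(43) = 5 * 3.761200 = 18.806000.
-2 * loglik = -2 * (-482) = 964.
BIC = 18.806000 + 964 = 982.806000, which rounds to 982.8060.

982.8060


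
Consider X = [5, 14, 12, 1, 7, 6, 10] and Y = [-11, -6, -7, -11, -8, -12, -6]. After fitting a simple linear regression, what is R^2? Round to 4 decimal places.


Fit the OLS line: b0 = -12.5012, b1 = 0.4820.
SSres = 11.8185.
SStot = 39.4286.
R^2 = 1 - 11.8185/39.4286 = 0.7003.

0.7003


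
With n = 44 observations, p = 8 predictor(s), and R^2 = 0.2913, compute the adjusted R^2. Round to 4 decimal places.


Adjusted R^2 = 1 - (1 - R^2) * (n-1)/(n-p-1).
(1 - R^2) = 0.7087.
(n-1)/(n-p-1) = 43/35.
(1 - R^2) * (n-1) = 0.7087 * 43 = 30.4741.
Divide by (n-p-1): 30.4741 / 35 = 0.8707.
Adj R^2 = 1 - 0.8707 = 0.1293.

0.1293


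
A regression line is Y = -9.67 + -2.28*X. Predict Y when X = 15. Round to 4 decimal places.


Substitute X = 15 into the equation:
Y = -9.67 + -2.28 * 15 = -9.67 + -34.2000 = -43.8700.

-43.8700


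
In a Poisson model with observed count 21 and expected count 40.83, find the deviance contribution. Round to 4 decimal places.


Compute y*ln(y/mu) = 21*ln(21/40.83) = 21*-0.664895 = -13.962795.
y - mu = -19.83.
D = 2*(-13.962795 - (-19.83)) = 11.734410, which rounds to 11.7344.

11.7344


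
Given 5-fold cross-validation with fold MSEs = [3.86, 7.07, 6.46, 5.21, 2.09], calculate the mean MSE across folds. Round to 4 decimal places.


Sum of fold MSEs = 24.6900.
Average = 24.6900 / 5 = 4.9380.

4.9380


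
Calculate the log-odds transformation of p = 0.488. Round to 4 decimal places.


The odds are p/(1-p) = 0.488 / 0.512 = 0.9531.
logit(p) = ln(0.9531) = -0.0480.

-0.0480


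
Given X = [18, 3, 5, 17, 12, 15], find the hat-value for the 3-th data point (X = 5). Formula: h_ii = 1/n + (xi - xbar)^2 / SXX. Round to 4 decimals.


n = 6, xbar = 11.6667.
SXX = sum((xi - xbar)^2) = 199.3333.
h = 1/6 + (5 - 11.6667)^2 / 199.3333 = 0.3896.

0.3896


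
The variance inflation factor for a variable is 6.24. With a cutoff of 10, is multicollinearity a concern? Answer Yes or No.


Compare VIF = 6.24 to the threshold of 10.
6.24 < 10, so the answer is No.

No


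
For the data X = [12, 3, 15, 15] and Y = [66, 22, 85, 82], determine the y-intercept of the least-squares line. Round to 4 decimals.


The slope is b1 = 5.1085.
Sample means are xbar = 11.2500 and ybar = 63.7500.
Intercept: b0 = 63.7500 - (5.1085)(11.2500) = 6.2791.

6.2791


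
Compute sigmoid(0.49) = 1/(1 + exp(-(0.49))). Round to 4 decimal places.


Compute exp(-0.4900) = 0.6126.
Sigmoid = 1 / (1 + 0.6126) = 1 / 1.6126 = 0.6201.

0.6201


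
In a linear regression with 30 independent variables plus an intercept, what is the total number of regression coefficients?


Each predictor gets one coefficient, plus one intercept.
Total parameters = 30 + 1 = 31.

31


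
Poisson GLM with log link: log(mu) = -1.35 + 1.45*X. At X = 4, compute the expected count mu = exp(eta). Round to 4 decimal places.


eta = -1.35 + 1.45 * 4 = 4.4500.
mu = exp(4.4500) = 85.6269.

85.6269


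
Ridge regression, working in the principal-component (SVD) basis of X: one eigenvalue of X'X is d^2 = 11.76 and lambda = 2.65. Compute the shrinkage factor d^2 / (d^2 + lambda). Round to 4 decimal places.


Compute the denominator: 11.76 + 2.65 = 14.4100.
Shrinkage factor = 11.76 / 14.4100 = 0.8161.

0.8161


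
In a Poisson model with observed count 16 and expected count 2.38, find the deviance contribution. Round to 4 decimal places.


y/mu = 16/2.38 = 6.722689 (approx.), and ln(16/2.38) = 1.905488.
y * ln(y/mu) = 16 * 1.905488 = 30.487808.
y - mu = 13.62.
D = 2 * (30.487808 - 13.62) = 33.735616, which rounds to 33.7356.

33.7356


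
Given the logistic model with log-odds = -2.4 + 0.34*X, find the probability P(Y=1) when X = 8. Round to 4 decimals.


Linear predictor: z = -2.4 + 0.34 * 8 = 0.3200.
P = 1/(1 + exp(-0.3200)) = 1/(1 + 0.7261) = 0.5793.

0.5793


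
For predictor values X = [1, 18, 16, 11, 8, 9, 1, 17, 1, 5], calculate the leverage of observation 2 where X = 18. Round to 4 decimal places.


n = 10, xbar = 8.7000.
SXX = sum((xi - xbar)^2) = 406.1000.
h = 1/10 + (18 - 8.7000)^2 / 406.1000 = 0.3130.

0.3130


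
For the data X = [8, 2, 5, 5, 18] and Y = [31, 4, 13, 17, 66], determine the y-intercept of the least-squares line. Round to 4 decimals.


The slope is b1 = 3.9060.
Sample means are xbar = 7.6000 and ybar = 26.2000.
Intercept: b0 = 26.2000 - (3.9060)(7.6000) = -3.4856.

-3.4856


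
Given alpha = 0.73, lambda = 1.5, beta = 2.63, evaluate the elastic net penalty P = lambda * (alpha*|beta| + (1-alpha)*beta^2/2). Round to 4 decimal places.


L1 component = 0.73 * |2.63| = 1.9199.
L2 component = 0.27 * 2.63^2 / 2 = 0.9338.
Penalty = 1.5 * (1.9199 + 0.9338) = 1.5 * 2.8537 = 4.2805.

4.2805


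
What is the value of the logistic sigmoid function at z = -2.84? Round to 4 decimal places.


exp(2.8400) = 17.1158.
1 + exp(-z) = 18.1158.
sigmoid = 1/18.1158 = 0.0552.

0.0552


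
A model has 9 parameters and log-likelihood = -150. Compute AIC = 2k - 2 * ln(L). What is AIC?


Compute:
2k = 2*9 = 18.
-2*loglik = -2*(-150) = 300.
AIC = 18 + 300 = 318.

318


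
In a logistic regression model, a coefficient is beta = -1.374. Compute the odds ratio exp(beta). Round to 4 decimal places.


exp(-1.374) = 0.2531.
So the odds ratio is 0.2531.

0.2531


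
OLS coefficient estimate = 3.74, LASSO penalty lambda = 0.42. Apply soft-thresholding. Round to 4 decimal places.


Check: |3.74| = 3.74 vs lambda = 0.42.
Since |beta| > lambda, coefficient = sign(beta)*(|beta| - lambda) = 3.3200.
Soft-thresholded coefficient = 3.3200.

3.3200


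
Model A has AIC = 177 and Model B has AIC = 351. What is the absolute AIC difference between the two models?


Absolute difference = |177 - 351| = 174.
The model with lower AIC (A) is preferred.

174


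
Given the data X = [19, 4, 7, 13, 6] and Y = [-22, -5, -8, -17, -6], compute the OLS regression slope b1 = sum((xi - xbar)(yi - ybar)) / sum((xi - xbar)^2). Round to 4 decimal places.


First compute the means: xbar = 9.8000, ybar = -11.6000.
Then S_xx = sum((xi - xbar)^2) = 150.8000.
S_xy = sum((xi - xbar)(yi - ybar)) = -182.6000.
b1 = S_xy / S_xx = -182.6000 / 150.8000 = -1.2109.

-1.2109


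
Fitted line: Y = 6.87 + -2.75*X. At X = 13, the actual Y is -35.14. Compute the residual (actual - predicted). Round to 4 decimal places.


Fitted value at X = 13 is yhat = 6.87 + -2.75*13 = -28.8800.
Residual = -35.14 - -28.8800 = -6.2600.

-6.2600


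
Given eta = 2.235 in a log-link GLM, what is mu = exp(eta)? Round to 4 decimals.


mu = exp(eta) = exp(2.235).
= 9.3465.

9.3465


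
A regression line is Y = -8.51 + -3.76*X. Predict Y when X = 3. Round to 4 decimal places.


Substitute X = 3 into the equation:
Y = -8.51 + -3.76 * 3 = -8.51 + -11.2800 = -19.7900.

-19.7900


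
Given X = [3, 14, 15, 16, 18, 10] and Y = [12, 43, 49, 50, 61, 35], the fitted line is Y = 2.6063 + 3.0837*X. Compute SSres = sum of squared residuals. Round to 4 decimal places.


Compute predicted values, then residuals = yi - yhat_i.
Residuals: [0.1426, -2.7781, 0.1382, -1.9455, 2.8871, 1.5567].
SSres = sum(residual^2) = 22.3009.

22.3009


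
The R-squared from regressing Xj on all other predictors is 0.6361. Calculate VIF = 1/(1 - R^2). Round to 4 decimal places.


VIF = 1 / (1 - 0.6361).
= 1 / 0.3639 = 2.7480.

2.7480


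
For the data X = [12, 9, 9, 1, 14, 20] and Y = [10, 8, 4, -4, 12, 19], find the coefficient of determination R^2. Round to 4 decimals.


After computing the OLS fit (b0=-4.9732, b1=1.2129):
SSres = 8.3202, SStot = 300.8333.
R^2 = 1 - 8.3202/300.8333 = 0.9723.

0.9723


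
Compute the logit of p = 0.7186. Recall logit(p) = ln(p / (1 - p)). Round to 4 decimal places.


Compute the odds: 0.7186/0.2814 = 2.5537.
Take the natural log: ln(2.5537) = 0.9375.

0.9375


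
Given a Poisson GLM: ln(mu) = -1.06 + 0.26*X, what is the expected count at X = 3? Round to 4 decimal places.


Linear predictor: eta = -1.06 + (0.26)(3) = -0.2800.
Expected count: mu = exp(-0.2800) = 0.7558.

0.7558


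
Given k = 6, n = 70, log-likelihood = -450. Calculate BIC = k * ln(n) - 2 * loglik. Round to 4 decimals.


ln(70) = 4.248495.
k * ln(n) = 6 * 4.248495 = 25.490970.
-2L = 900.
BIC = 25.490970 + 900 = 925.490970, which rounds to 925.4910.

925.4910


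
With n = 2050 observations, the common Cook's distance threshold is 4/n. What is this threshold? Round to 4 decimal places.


Using the rule of thumb:
Threshold = 4 / 2050 = 0.0020.

0.0020


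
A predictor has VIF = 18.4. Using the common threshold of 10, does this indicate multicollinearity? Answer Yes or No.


The threshold is 10.
VIF = 18.4 is >= 10.
Multicollinearity indication: Yes.

Yes


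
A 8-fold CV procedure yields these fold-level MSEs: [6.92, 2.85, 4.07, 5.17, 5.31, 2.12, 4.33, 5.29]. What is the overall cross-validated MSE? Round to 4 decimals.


Add all fold MSEs: 36.0600.
Divide by k = 8: 36.0600/8 = 4.5075.

4.5075


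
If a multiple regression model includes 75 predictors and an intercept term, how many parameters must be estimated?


Including the intercept, the model has 75 predictor coefficients + 1 intercept.
Total = 76.

76


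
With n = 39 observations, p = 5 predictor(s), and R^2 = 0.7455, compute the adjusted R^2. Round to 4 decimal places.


Plug in: Adj R^2 = 1 - (1 - 0.7455) * 38/33.
= 1 - 0.2545 * 38/33
= 1 - 9.6710 / 33
= 1 - 0.2931 = 0.7069.

0.7069


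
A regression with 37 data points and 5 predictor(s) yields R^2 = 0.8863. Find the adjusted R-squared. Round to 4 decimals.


Using the formula:
(1 - 0.8863) = 0.1137.
Multiply by 36/31: 0.1137 * 36 = 4.0932, then 4.0932 / 31 = 0.1320.
Adj R^2 = 1 - 0.1320 = 0.8680.

0.8680


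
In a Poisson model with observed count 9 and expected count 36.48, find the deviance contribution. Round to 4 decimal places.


y/mu = 9/36.48 = 0.246711 (approx.), and ln(9/36.48) = -1.399540.
y * ln(y/mu) = 9 * -1.399540 = -12.595860.
y - mu = -27.48.
D = 2 * (-12.595860 - -27.48) = 29.768280, which rounds to 29.7683.

29.7683


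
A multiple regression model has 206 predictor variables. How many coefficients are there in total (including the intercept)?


Each predictor gets one coefficient, plus one intercept.
Total parameters = 206 + 1 = 207.

207


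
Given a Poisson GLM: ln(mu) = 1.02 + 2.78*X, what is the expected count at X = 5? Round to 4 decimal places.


Compute eta = 1.02 + 2.78 * 5 = 14.9200.
Apply inverse link: mu = e^14.9200 = 3017683.3732.

3017683.3732


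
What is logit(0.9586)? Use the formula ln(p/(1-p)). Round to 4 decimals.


Compute the odds: 0.9586/0.0414 = 23.1546.
Take the natural log: ln(23.1546) = 3.1422.

3.1422


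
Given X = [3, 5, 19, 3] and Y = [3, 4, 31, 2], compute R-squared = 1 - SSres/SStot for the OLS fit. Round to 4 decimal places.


The fitted line is Y = -3.5754 + 1.8101*X.
SSres = 3.5419, SStot = 590.0000.
R^2 = 1 - SSres/SStot = 0.9940.

0.9940


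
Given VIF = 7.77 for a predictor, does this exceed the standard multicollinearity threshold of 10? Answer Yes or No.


Check: VIF = 7.77 vs threshold = 10.
Since 7.77 < 10, the answer is No.

No


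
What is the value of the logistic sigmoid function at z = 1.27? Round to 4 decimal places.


First, exp(-1.2700) = 0.2808.
Then sigma(z) = 1/(1 + 0.2808) = 0.7807.

0.7807


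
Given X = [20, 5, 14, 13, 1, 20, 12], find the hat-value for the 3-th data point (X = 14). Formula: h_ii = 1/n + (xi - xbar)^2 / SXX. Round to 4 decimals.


Compute xbar = 12.1429 with n = 7 observations.
SXX = 302.8571.
Leverage = 1/7 + (14 - 12.1429)^2/302.8571 = 0.1542.

0.1542


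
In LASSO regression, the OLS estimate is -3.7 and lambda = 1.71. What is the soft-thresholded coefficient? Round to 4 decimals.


Absolute value: |-3.7| = 3.7.
Compare to lambda = 1.71.
Since |beta| > lambda, coefficient = sign(beta)*(|beta| - lambda) = -1.9900.

-1.9900


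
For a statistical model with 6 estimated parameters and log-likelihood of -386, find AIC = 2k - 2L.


AIC = 2k - 2*loglik = 2(6) - 2(-386).
= 12 + 772 = 784.

784


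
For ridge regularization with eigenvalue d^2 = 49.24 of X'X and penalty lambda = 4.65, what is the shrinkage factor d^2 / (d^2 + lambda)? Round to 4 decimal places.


Denominator = d^2 + lambda = 49.24 + 4.65 = 53.8900.
Shrinkage = 49.24 / 53.8900 = 0.9137.

0.9137


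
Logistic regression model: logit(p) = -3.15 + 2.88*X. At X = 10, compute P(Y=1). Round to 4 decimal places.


z = -3.15 + 2.88 * 10 = 25.6500.
Sigmoid: P = 1 / (1 + exp(-25.6500)) = 1.0000.

1.0000


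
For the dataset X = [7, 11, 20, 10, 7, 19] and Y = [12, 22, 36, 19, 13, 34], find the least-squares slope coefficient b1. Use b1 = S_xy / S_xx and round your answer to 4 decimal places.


First compute the means: xbar = 12.3333, ybar = 22.6667.
Then S_xx = sum((xi - xbar)^2) = 167.3333.
S_xy = sum((xi - xbar)(yi - ybar)) = 295.6667.
b1 = S_xy / S_xx = 295.6667 / 167.3333 = 1.7669.

1.7669


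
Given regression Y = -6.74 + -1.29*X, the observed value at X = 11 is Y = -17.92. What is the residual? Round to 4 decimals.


Compute yhat = -6.74 + (-1.29)(11) = -20.9300.
Residual = actual - predicted = -17.92 - -20.9300 = 3.0100.

3.0100


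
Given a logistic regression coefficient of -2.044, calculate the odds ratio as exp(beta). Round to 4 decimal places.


exp(-2.044) = 0.1295.
So the odds ratio is 0.1295.

0.1295


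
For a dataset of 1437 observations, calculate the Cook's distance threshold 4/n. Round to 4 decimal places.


Cook's distance cutoff = 4/n = 4/1437.
= 0.0028.

0.0028


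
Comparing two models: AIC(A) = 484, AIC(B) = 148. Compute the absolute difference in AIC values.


Compute |484 - 148| = 336.
Model B has the smaller AIC.

336


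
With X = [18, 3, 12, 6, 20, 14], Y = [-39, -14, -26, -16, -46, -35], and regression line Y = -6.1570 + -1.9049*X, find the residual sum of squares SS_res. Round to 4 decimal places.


Predicted values from Y = -6.1570 + -1.9049*X.
Residuals: [1.4452, -2.1283, 3.0158, 1.5864, -1.7450, -2.1744].
SSres = 26.0030.

26.0030


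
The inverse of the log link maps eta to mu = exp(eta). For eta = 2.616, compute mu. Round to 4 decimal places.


The inverse log link gives:
mu = exp(2.616) = 13.6809.

13.6809


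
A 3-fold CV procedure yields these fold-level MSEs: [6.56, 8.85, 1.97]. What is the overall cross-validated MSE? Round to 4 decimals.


Sum of fold MSEs = 17.3800.
Average = 17.3800 / 3 = 5.7933.

5.7933


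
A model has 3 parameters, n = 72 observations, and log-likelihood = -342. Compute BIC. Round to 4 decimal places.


ln(72) = 4.276666.
k * ln(n) = 3 * 4.276666 = 12.829998.
-2L = 684.
BIC = 12.829998 + 684 = 696.829998, which rounds to 696.8300.

696.8300


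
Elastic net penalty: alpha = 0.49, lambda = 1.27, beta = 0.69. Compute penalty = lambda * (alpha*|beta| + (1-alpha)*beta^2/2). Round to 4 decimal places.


L1 component = 0.49 * |0.69| = 0.3381.
L2 component = 0.51 * 0.69^2 / 2 = 0.1214.
Penalty = 1.27 * (0.3381 + 0.1214) = 1.27 * 0.4595 = 0.5836.

0.5836


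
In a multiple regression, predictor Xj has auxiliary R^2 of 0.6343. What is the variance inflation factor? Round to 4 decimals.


VIF = 1 / (1 - 0.6343).
= 1 / 0.3657 = 2.7345.

2.7345


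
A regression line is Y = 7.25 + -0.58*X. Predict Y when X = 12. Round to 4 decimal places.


Plug X = 12 into Y = 7.25 + -0.58*X:
Y = 7.25 + -6.9600 = 0.2900.

0.2900


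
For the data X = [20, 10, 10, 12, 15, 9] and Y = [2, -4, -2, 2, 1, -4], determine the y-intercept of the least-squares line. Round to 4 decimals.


First find the slope: b1 = 0.5305.
Means: xbar = 12.6667, ybar = -0.8333.
b0 = ybar - b1 * xbar = -0.8333 - 0.5305 * 12.6667 = -7.5534.

-7.5534


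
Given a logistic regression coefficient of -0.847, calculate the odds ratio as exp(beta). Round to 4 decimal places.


The odds ratio is computed as:
OR = e^(-0.847) = 0.4287.

0.4287
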